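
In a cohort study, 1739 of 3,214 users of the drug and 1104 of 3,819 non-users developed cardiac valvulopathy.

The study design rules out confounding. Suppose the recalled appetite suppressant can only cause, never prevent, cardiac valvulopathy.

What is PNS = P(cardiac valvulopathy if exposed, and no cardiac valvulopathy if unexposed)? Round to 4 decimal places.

p₁ = P(outcome | exposed) = 1739/3214 = 0.54107
p₀ = P(outcome | unexposed) = 1104/3819 = 0.28908
Under exogeneity and monotonicity, PNS = p₁ − p₀.
PNS = 0.54107 − 0.28908 = 0.25199

PNS ≈ 0.2520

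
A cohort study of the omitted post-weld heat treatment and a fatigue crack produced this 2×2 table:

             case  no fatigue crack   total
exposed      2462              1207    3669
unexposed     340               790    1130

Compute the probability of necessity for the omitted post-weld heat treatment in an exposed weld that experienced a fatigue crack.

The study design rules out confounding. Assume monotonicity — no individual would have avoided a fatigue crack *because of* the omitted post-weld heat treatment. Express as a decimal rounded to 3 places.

PN ≈ 0.552

p₁ = P(outcome | exposed) = 2462/3669 = 0.67103
p₀ = P(outcome | unexposed) = 340/1130 = 0.30088
Under exogeneity and monotonicity, PN = (p₁ − p₀) / p₁.
PN = (0.67103 − 0.30088) / 0.67103 = 0.37014 / 0.67103 ≈ 0.5516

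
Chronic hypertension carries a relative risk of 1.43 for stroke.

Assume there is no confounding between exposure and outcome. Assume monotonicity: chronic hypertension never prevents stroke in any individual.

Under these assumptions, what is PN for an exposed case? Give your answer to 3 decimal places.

Under exogeneity and monotonicity, PN = (RR − 1) / RR = 1 − 1/RR.
PN = (1.43 − 1) / 1.43 = 0.43 / 1.43 ≈ 0.3007

PN ≈ 0.301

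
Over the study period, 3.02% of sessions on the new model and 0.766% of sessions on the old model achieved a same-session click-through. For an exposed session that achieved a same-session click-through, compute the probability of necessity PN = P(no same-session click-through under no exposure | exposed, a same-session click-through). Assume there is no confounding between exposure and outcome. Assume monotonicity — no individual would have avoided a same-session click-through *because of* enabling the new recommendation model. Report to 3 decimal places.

p₁ = 0.0302, p₀ = 0.00766.
Under exogeneity and monotonicity, PN = (p₁ − p₀) / p₁.
PN = (0.0302 − 0.00766) / 0.0302 = 0.02254 / 0.0302 ≈ 0.7464

PN ≈ 0.746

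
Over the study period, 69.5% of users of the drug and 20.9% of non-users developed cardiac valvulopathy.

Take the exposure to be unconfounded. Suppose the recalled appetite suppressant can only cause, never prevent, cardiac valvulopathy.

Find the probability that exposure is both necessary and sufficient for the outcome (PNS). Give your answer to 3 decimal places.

PNS ≈ 0.486

p₁ = 0.695, p₀ = 0.209.
Under exogeneity and monotonicity, PNS = p₁ − p₀.
PNS = 0.695 − 0.209 = 0.486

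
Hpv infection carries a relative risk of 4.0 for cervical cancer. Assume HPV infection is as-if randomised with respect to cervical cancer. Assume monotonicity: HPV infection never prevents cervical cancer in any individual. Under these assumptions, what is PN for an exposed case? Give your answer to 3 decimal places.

PN ≈ 0.750

Under exogeneity and monotonicity, PN = (RR − 1) / RR = 1 − 1/RR.
PN = (4.0 − 1) / 4.0 = 3 / 4.0 ≈ 0.7500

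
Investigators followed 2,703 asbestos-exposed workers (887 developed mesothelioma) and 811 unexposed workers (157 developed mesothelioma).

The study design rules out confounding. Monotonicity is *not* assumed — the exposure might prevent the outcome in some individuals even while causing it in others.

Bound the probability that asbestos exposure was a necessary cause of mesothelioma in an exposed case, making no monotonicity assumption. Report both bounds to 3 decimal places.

p₁ = P(outcome | exposed) = 887/2703 = 0.32815
p₀ = P(outcome | unexposed) = 157/811 = 0.19359
Under exogeneity alone the bounds on PN are max{0,(p₁−p₀)/p₁} ≤ PN ≤ min{1,(1−p₀)/p₁}.
  lower = (p₁ − p₀)/p₁ = 0.13457 / 0.32815 ≈ 0.4101
  upper = min{1, (1 − p₀)/p₁} = 0.80641 / 0.32815 ≈ 2.4574 → capped at 1

0.410 ≤ PN ≤ 1.000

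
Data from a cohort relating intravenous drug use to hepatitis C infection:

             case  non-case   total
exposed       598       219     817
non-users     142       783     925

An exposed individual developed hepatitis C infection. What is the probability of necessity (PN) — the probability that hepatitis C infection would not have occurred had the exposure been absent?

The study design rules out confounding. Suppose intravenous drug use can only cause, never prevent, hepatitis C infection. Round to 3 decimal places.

PN ≈ 0.790

p₁ = P(outcome | exposed) = 598/817 = 0.73195
p₀ = P(outcome | unexposed) = 142/925 = 0.15351
Under exogeneity and monotonicity, PN = (p₁ − p₀) / p₁.
PN = (0.73195 − 0.15351) / 0.73195 = 0.57843 / 0.73195 ≈ 0.7903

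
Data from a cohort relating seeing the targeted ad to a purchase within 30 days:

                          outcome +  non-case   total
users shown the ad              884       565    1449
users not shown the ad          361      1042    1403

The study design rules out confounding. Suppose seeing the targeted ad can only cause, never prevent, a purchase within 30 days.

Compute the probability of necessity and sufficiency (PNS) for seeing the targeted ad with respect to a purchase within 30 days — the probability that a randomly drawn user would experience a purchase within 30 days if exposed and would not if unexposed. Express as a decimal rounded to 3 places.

PNS ≈ 0.353

p₁ = P(outcome | exposed) = 884/1449 = 0.61008
p₀ = P(outcome | unexposed) = 361/1403 = 0.25731
Under exogeneity and monotonicity, PNS = p₁ − p₀.
PNS = 0.61008 − 0.25731 = 0.35277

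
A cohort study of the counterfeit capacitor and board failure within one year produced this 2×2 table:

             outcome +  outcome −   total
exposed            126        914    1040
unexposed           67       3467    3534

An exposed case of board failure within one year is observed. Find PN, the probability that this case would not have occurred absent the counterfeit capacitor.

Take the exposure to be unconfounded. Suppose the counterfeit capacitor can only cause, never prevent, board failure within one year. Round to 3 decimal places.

p₁ = P(outcome | exposed) = 126/1040 = 0.12115
p₀ = P(outcome | unexposed) = 67/3534 = 0.018959
Under exogeneity and monotonicity, PN = (p₁ − p₀) / p₁.
PN = (0.12115 − 0.018959) / 0.12115 = 0.1022 / 0.12115 ≈ 0.8435

PN ≈ 0.844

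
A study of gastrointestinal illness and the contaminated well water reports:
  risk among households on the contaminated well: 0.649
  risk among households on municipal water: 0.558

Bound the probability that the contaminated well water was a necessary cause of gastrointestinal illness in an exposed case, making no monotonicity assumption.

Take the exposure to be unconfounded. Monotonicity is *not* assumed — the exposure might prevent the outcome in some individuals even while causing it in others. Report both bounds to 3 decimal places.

0.140 ≤ PN ≤ 0.681

Let p₁ = 0.649, p₀ = 0.558.
Under exogeneity alone the bounds on PN are max{0,(p₁−p₀)/p₁} ≤ PN ≤ min{1,(1−p₀)/p₁}.
  lower = (p₁ − p₀)/p₁ = 0.091 / 0.649 ≈ 0.1402
  upper = min{1, (1 − p₀)/p₁} = 0.442 / 0.649 ≈ 0.6810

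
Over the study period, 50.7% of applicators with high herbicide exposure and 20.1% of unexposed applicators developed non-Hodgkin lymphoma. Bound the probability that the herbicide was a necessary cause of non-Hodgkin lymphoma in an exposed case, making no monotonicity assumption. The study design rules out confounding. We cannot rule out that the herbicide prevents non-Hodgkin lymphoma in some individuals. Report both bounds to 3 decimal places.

p₁ = 0.507, p₀ = 0.201.
Under exogeneity alone the bounds on PN are max{0,(p₁−p₀)/p₁} ≤ PN ≤ min{1,(1−p₀)/p₁}.
  lower = (p₁ − p₀)/p₁ = 0.306 / 0.507 ≈ 0.6036
  upper = min{1, (1 − p₀)/p₁} = 0.799 / 0.507 ≈ 1.5759 → capped at 1

0.604 ≤ PN ≤ 1.000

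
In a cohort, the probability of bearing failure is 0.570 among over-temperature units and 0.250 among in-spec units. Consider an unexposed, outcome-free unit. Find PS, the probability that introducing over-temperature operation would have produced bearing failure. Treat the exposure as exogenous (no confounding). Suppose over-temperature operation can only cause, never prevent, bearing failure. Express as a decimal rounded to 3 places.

Let p₁ = 0.57, p₀ = 0.25.
Under exogeneity and monotonicity, PS = (p₁ − p₀) / (1 − p₀).
PS = (0.57 − 0.25) / (1 − 0.25) = 0.32 / 0.75 ≈ 0.4267

PS ≈ 0.427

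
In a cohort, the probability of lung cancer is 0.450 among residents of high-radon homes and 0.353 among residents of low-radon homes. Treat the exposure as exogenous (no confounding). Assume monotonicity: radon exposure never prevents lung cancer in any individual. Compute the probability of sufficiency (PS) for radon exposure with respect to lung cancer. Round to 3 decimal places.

PS ≈ 0.150

Let p₁ = 0.45, p₀ = 0.353.
Under exogeneity and monotonicity, PS = (p₁ − p₀) / (1 − p₀).
PS = (0.45 − 0.353) / (1 − 0.353) = 0.097 / 0.647 ≈ 0.1499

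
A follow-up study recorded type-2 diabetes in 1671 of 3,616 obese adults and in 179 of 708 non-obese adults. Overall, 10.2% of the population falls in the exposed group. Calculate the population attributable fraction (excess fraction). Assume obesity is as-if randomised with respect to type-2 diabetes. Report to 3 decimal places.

PAF ≈ 0.078

p₁ = P(outcome | exposed) = 1671/3616 = 0.46211
p₀ = P(outcome | unexposed) = 179/708 = 0.25282
Overall risk P(Y=1) = π·p₁ + (1−π)·p₀ = 0.102×0.46211 + 0.898×0.25282 = 0.27417.
Under exogeneity, PAF = [P(Y=1) − p₀] / P(Y=1).
PAF = (0.27417 − 0.25282) / 0.27417 ≈ 0.0779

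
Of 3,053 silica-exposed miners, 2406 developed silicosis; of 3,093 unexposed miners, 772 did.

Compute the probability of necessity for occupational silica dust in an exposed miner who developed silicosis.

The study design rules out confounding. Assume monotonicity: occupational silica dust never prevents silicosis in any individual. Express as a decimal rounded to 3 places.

PN ≈ 0.683

p₁ = P(outcome | exposed) = 2406/3053 = 0.78808
p₀ = P(outcome | unexposed) = 772/3093 = 0.2496
Under exogeneity and monotonicity, PN = (p₁ − p₀) / p₁.
PN = (0.78808 − 0.2496) / 0.78808 = 0.53848 / 0.78808 ≈ 0.6833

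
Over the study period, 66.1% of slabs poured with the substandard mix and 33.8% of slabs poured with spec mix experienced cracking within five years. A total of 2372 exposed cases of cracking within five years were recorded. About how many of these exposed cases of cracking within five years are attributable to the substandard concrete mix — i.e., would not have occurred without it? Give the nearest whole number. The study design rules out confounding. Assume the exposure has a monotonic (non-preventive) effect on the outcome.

about 1159 cases

p₁ = 0.661, p₀ = 0.338.
PN = (p₁ − p₀)/p₁ = (0.661 − 0.338) / 0.661 ≈ 0.48865.
Attributable cases ≈ PN × (exposed cases) = 0.48865 × 2372 ≈ 1159.09.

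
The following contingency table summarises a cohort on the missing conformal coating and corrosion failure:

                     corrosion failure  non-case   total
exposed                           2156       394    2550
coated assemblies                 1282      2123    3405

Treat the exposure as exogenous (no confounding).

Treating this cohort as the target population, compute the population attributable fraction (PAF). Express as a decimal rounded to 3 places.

PAF ≈ 0.348

p₁ = P(outcome | exposed) = 2156/2550 = 0.84549
p₀ = P(outcome | unexposed) = 1282/3405 = 0.37651
Exposure prevalence π = 2550/5955 = 0.42821; overall risk P(Y=1) = 0.57733.
Under exogeneity, PAF = [P(Y=1) − p₀]/P(Y=1).
PAF = (0.57733 − 0.37651) / 0.57733 ≈ 0.3479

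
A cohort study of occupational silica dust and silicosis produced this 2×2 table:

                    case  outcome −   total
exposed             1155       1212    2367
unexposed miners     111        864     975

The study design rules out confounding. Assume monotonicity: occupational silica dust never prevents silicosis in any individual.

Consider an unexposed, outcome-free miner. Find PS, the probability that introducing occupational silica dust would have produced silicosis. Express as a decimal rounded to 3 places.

p₁ = P(outcome | exposed) = 1155/2367 = 0.48796
p₀ = P(outcome | unexposed) = 111/975 = 0.11385
Under exogeneity and monotonicity, PS = (p₁ − p₀) / (1 − p₀).
PS = (0.48796 − 0.11385) / (1 − 0.11385) = 0.37411 / 0.88615 ≈ 0.4222

PS ≈ 0.422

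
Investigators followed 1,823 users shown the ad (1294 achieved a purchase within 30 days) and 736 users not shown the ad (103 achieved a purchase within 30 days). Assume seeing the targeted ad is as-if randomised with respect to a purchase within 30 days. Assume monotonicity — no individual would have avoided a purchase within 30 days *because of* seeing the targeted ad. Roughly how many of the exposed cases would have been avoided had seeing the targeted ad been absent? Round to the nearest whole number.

p₁ = P(outcome | exposed) = 1294/1823 = 0.70982
p₀ = P(outcome | unexposed) = 103/736 = 0.13995
PN = (p₁ − p₀)/p₁ = (0.70982 − 0.13995) / 0.70982 ≈ 0.80284.
Attributable cases ≈ PN × (exposed cases) = 0.80284 × 1294 ≈ 1038.88.

about 1039 cases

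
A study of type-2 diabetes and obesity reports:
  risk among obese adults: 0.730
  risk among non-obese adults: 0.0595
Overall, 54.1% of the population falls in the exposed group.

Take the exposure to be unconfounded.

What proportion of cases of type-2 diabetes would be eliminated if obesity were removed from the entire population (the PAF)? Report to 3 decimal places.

Let p₁ = 0.73, p₀ = 0.0595.
Overall risk P(Y=1) = π·p₁ + (1−π)·p₀ = 0.541×0.73 + 0.459×0.0595 = 0.42224.
Under exogeneity, PAF = [P(Y=1) − p₀] / P(Y=1).
PAF = (0.42224 − 0.0595) / 0.42224 ≈ 0.8591

PAF ≈ 0.859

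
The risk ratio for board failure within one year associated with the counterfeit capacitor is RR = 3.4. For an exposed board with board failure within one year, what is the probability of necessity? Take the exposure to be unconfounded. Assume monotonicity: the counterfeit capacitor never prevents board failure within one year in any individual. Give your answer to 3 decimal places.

Under exogeneity and monotonicity, PN = (RR − 1) / RR = 1 − 1/RR.
PN = (3.4 − 1) / 3.4 = 2.4 / 3.4 ≈ 0.7059

PN ≈ 0.706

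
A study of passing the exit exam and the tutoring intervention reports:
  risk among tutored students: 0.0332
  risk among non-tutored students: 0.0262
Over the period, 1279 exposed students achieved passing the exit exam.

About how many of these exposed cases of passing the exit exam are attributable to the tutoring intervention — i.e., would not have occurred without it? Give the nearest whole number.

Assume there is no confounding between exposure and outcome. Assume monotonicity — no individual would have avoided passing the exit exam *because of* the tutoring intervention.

about 270 cases

Let p₁ = 0.0332, p₀ = 0.0262.
PN = (p₁ − p₀)/p₁ = (0.0332 − 0.0262) / 0.0332 ≈ 0.21084.
Attributable cases ≈ PN × (exposed cases) = 0.21084 × 1279 ≈ 269.67.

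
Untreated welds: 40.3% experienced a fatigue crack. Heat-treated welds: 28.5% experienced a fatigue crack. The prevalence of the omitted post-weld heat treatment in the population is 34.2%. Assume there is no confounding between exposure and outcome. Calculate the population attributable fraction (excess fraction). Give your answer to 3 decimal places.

PAF ≈ 0.124

p₁ = 0.403, p₀ = 0.285.
Overall risk P(Y=1) = π·p₁ + (1−π)·p₀ = 0.342×0.403 + 0.658×0.285 = 0.32536.
Under exogeneity, PAF = [P(Y=1) − p₀] / P(Y=1).
PAF = (0.32536 − 0.285) / 0.32536 ≈ 0.1240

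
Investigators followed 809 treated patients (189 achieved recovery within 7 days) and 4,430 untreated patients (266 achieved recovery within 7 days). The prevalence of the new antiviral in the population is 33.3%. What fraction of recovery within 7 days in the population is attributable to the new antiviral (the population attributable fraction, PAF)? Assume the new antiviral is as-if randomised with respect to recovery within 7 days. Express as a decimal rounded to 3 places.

p₁ = P(outcome | exposed) = 189/809 = 0.23362
p₀ = P(outcome | unexposed) = 266/4430 = 0.060045
Overall risk P(Y=1) = π·p₁ + (1−π)·p₀ = 0.333×0.23362 + 0.667×0.060045 = 0.11785.
Under exogeneity, PAF = [P(Y=1) − p₀] / P(Y=1).
PAF = (0.11785 − 0.060045) / 0.11785 ≈ 0.4905

PAF ≈ 0.490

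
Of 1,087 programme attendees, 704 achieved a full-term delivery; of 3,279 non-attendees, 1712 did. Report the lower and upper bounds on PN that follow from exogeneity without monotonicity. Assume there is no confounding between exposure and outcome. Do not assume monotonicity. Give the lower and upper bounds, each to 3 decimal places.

p₁ = P(outcome | exposed) = 704/1087 = 0.64765
p₀ = P(outcome | unexposed) = 1712/3279 = 0.52211
Under exogeneity alone the bounds on PN are max{0,(p₁−p₀)/p₁} ≤ PN ≤ min{1,(1−p₀)/p₁}.
  lower = (p₁ − p₀)/p₁ = 0.12554 / 0.64765 ≈ 0.1938
  upper = min{1, (1 − p₀)/p₁} = 0.47789 / 0.64765 ≈ 0.7379

0.194 ≤ PN ≤ 0.738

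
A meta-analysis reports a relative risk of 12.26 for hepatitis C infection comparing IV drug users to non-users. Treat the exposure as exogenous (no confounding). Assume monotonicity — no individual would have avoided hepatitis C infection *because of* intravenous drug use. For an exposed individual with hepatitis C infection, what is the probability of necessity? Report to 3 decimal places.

Under exogeneity and monotonicity, PN = (RR − 1) / RR = 1 − 1/RR.
PN = (12.26 − 1) / 12.26 = 11.26 / 12.26 ≈ 0.9184

PN ≈ 0.918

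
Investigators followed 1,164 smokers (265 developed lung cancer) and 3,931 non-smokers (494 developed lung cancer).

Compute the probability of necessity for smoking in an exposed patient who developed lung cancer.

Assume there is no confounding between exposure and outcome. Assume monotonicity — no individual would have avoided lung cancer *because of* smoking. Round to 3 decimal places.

p₁ = P(outcome | exposed) = 265/1164 = 0.22766
p₀ = P(outcome | unexposed) = 494/3931 = 0.12567
Under exogeneity and monotonicity, PN = (p₁ − p₀) / p₁.
PN = (0.22766 − 0.12567) / 0.22766 = 0.102 / 0.22766 ≈ 0.4480

PN ≈ 0.448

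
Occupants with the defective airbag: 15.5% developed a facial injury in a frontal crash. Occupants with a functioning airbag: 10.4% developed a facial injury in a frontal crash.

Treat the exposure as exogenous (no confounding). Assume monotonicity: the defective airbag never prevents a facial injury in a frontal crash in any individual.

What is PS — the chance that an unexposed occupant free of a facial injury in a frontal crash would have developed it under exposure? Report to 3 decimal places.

PS ≈ 0.057

p₁ = 0.155, p₀ = 0.104.
Under exogeneity and monotonicity, PS = (p₁ − p₀) / (1 − p₀).
PS = (0.155 − 0.104) / (1 − 0.104) = 0.051 / 0.896 ≈ 0.0569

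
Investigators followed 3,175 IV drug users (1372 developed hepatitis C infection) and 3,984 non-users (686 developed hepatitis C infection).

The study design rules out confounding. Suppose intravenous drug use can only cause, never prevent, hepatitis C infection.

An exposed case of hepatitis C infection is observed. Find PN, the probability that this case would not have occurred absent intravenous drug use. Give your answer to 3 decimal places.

PN ≈ 0.602

p₁ = P(outcome | exposed) = 1372/3175 = 0.43213
p₀ = P(outcome | unexposed) = 686/3984 = 0.17219
Under exogeneity and monotonicity, PN = (p₁ − p₀) / p₁.
PN = (0.43213 − 0.17219) / 0.43213 = 0.25994 / 0.43213 ≈ 0.6015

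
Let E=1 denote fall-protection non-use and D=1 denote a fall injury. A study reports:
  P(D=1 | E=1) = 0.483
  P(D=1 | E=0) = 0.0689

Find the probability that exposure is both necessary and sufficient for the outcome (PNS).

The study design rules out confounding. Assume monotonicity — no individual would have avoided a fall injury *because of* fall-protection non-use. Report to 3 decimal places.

Let p₁ = 0.483, p₀ = 0.0689.
Under exogeneity and monotonicity, PNS = p₁ − p₀.
PNS = 0.483 − 0.0689 = 0.4141

PNS ≈ 0.414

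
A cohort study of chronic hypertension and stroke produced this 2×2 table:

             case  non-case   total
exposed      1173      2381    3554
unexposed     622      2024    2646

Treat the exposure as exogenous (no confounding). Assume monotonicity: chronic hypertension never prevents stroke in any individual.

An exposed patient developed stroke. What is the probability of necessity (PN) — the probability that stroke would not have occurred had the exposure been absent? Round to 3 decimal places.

PN ≈ 0.288

p₁ = P(outcome | exposed) = 1173/3554 = 0.33005
p₀ = P(outcome | unexposed) = 622/2646 = 0.23507
Under exogeneity and monotonicity, PN = (p₁ − p₀) / p₁.
PN = (0.33005 − 0.23507) / 0.33005 = 0.094979 / 0.33005 ≈ 0.2878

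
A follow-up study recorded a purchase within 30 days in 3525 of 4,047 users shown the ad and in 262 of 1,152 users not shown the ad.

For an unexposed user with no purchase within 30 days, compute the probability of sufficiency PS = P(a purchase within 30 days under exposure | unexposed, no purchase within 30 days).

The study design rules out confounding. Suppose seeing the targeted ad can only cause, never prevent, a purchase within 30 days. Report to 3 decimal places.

PS ≈ 0.833

p₁ = P(outcome | exposed) = 3525/4047 = 0.87102
p₀ = P(outcome | unexposed) = 262/1152 = 0.22743
Under exogeneity and monotonicity, PS = (p₁ − p₀) / (1 − p₀).
PS = (0.87102 − 0.22743) / (1 − 0.22743) = 0.64359 / 0.77257 ≈ 0.8330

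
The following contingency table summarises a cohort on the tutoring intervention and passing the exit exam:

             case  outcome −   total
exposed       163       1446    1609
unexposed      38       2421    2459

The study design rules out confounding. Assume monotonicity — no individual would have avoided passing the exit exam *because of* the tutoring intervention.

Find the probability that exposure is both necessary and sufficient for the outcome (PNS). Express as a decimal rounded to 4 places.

PNS ≈ 0.0859

p₁ = P(outcome | exposed) = 163/1609 = 0.10131
p₀ = P(outcome | unexposed) = 38/2459 = 0.015453
Under exogeneity and monotonicity, PNS = p₁ − p₀.
PNS = 0.10131 − 0.015453 = 0.085852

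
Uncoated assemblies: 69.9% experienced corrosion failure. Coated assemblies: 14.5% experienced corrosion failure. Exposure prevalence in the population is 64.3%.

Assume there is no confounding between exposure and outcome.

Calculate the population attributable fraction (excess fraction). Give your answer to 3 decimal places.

PAF ≈ 0.711

p₁ = 0.699, p₀ = 0.145.
Overall risk P(Y=1) = π·p₁ + (1−π)·p₀ = 0.643×0.699 + 0.357×0.145 = 0.50122.
Under exogeneity, PAF = [P(Y=1) − p₀] / P(Y=1).
PAF = (0.50122 − 0.145) / 0.50122 ≈ 0.7107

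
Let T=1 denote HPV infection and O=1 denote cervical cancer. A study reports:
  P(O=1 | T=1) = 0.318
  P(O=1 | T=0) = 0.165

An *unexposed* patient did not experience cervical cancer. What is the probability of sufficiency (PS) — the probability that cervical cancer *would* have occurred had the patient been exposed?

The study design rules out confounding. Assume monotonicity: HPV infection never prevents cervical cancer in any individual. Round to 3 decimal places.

Let p₁ = 0.318, p₀ = 0.165.
Under exogeneity and monotonicity, PS = (p₁ − p₀) / (1 − p₀).
PS = (0.318 − 0.165) / (1 − 0.165) = 0.153 / 0.835 ≈ 0.1832

PS ≈ 0.183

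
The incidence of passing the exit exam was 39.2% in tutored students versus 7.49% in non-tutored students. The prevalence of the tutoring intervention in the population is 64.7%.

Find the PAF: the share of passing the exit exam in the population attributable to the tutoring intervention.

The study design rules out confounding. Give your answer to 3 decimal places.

PAF ≈ 0.733

p₁ = 0.392, p₀ = 0.0749.
Overall risk P(Y=1) = π·p₁ + (1−π)·p₀ = 0.647×0.392 + 0.353×0.0749 = 0.28006.
Under exogeneity, PAF = [P(Y=1) − p₀] / P(Y=1).
PAF = (0.28006 − 0.0749) / 0.28006 ≈ 0.7326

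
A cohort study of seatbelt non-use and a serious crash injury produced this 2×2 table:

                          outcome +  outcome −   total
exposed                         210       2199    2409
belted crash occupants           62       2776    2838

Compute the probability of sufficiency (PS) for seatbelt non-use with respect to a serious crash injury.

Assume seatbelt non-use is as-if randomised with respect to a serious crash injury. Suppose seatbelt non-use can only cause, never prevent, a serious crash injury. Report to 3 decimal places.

PS ≈ 0.067

p₁ = P(outcome | exposed) = 210/2409 = 0.087173
p₀ = P(outcome | unexposed) = 62/2838 = 0.021846
Under exogeneity and monotonicity, PS = (p₁ − p₀)/(1 − p₀).
PS = (0.087173 − 0.021846) / 0.97815 ≈ 0.0668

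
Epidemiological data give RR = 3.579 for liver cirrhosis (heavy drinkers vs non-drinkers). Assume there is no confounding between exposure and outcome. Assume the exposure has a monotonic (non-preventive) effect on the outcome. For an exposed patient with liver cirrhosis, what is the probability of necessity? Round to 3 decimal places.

Under exogeneity and monotonicity, PN = (RR − 1) / RR = 1 − 1/RR.
PN = (3.579 − 1) / 3.579 = 2.579 / 3.579 ≈ 0.7206

PN ≈ 0.721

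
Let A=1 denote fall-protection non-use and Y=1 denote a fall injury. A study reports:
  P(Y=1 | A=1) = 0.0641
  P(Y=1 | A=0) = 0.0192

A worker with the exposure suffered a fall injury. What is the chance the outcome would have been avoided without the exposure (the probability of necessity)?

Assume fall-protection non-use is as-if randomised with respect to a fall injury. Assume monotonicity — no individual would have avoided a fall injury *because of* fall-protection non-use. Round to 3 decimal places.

Let p₁ = 0.0641, p₀ = 0.0192.
Under exogeneity and monotonicity, PN = (p₁ − p₀) / p₁.
PN = (0.0641 − 0.0192) / 0.0641 = 0.0449 / 0.0641 ≈ 0.7005

PN ≈ 0.700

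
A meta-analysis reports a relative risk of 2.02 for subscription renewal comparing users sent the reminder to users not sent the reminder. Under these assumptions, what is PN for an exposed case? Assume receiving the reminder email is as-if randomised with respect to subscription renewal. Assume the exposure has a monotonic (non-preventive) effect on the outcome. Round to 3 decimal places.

PN ≈ 0.505

Under exogeneity and monotonicity, PN = (RR − 1) / RR = 1 − 1/RR.
PN = (2.02 − 1) / 2.02 = 1.02 / 2.02 ≈ 0.5050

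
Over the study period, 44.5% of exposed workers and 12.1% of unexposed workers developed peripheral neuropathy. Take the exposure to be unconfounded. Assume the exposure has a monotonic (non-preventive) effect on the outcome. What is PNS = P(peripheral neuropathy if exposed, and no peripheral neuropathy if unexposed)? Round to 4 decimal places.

p₁ = 0.445, p₀ = 0.121.
Under exogeneity and monotonicity, PNS = p₁ − p₀.
PNS = 0.445 − 0.121 = 0.324

PNS ≈ 0.3240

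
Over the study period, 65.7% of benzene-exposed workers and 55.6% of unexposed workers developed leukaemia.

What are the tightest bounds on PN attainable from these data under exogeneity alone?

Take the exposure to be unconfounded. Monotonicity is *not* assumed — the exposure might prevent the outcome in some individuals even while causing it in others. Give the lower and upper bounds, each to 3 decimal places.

p₁ = 0.657, p₀ = 0.556.
Under exogeneity alone the bounds on PN are max{0,(p₁−p₀)/p₁} ≤ PN ≤ min{1,(1−p₀)/p₁}.
  lower = (p₁ − p₀)/p₁ = 0.101 / 0.657 ≈ 0.1537
  upper = min{1, (1 − p₀)/p₁} = 0.444 / 0.657 ≈ 0.6758

0.154 ≤ PN ≤ 0.676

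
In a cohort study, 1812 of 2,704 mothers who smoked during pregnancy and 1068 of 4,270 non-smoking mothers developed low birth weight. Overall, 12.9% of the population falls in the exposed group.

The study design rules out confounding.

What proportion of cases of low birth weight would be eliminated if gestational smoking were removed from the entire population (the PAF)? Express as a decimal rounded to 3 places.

PAF ≈ 0.178

p₁ = P(outcome | exposed) = 1812/2704 = 0.67012
p₀ = P(outcome | unexposed) = 1068/4270 = 0.25012
Overall risk P(Y=1) = π·p₁ + (1−π)·p₀ = 0.129×0.67012 + 0.871×0.25012 = 0.3043.
Under exogeneity, PAF = [P(Y=1) − p₀] / P(Y=1).
PAF = (0.3043 − 0.25012) / 0.3043 ≈ 0.1781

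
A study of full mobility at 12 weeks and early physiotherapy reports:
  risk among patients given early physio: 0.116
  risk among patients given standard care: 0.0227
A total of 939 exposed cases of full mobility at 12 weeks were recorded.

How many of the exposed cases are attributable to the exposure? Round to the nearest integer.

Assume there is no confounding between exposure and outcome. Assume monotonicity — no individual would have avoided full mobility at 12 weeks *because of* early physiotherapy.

about 755 cases

Let p₁ = 0.116, p₀ = 0.0227.
PN = (p₁ − p₀)/p₁ = (0.116 − 0.0227) / 0.116 ≈ 0.80431.
Attributable cases ≈ PN × (exposed cases) = 0.80431 × 939 ≈ 755.25.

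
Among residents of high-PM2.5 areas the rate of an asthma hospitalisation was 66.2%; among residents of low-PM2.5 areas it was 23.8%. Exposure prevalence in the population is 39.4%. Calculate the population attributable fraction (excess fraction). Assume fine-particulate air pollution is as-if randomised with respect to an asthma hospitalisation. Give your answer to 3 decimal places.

p₁ = 0.662, p₀ = 0.238.
Overall risk P(Y=1) = π·p₁ + (1−π)·p₀ = 0.394×0.662 + 0.606×0.238 = 0.40506.
Under exogeneity, PAF = [P(Y=1) − p₀] / P(Y=1).
PAF = (0.40506 − 0.238) / 0.40506 ≈ 0.4124

PAF ≈ 0.412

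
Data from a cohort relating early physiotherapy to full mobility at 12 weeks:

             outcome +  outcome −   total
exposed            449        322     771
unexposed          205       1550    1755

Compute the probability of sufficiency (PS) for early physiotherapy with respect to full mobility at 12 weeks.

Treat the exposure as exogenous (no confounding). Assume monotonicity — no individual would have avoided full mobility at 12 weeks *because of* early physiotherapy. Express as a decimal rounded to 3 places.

PS ≈ 0.527

p₁ = P(outcome | exposed) = 449/771 = 0.58236
p₀ = P(outcome | unexposed) = 205/1755 = 0.11681
Under exogeneity and monotonicity, PS = (p₁ − p₀)/(1 − p₀).
PS = (0.58236 − 0.11681) / 0.88319 ≈ 0.5271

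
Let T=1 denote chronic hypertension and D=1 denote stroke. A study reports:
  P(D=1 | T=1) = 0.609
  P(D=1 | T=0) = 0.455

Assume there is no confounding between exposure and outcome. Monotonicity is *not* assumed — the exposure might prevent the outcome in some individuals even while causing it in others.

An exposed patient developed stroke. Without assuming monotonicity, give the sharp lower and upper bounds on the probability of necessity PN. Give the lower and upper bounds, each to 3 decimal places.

0.253 ≤ PN ≤ 0.895

Let p₁ = 0.609, p₀ = 0.455.
Under exogeneity alone the bounds on PN are max{0,(p₁−p₀)/p₁} ≤ PN ≤ min{1,(1−p₀)/p₁}.
  lower = (p₁ − p₀)/p₁ = 0.154 / 0.609 ≈ 0.2529
  upper = min{1, (1 − p₀)/p₁} = 0.545 / 0.609 ≈ 0.8949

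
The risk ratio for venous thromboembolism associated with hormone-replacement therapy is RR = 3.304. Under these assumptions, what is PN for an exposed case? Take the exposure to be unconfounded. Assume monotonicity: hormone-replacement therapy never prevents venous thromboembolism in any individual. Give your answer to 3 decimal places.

Under exogeneity and monotonicity, PN = (RR − 1) / RR = 1 − 1/RR.
PN = (3.304 − 1) / 3.304 = 2.304 / 3.304 ≈ 0.6973

PN ≈ 0.697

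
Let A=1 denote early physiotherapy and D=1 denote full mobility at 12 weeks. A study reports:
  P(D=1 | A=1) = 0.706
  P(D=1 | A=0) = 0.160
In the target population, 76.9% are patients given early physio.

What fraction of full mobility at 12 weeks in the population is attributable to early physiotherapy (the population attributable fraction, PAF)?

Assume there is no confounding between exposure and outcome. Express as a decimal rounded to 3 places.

Let p₁ = 0.706, p₀ = 0.16.
Overall risk P(Y=1) = π·p₁ + (1−π)·p₀ = 0.769×0.706 + 0.231×0.16 = 0.57987.
Under exogeneity, PAF = [P(Y=1) − p₀] / P(Y=1).
PAF = (0.57987 − 0.16) / 0.57987 ≈ 0.7241

PAF ≈ 0.724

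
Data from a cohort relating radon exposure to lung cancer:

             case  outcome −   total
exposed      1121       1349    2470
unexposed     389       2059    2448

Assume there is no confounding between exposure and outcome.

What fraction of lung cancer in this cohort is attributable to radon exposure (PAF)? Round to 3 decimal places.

p₁ = P(outcome | exposed) = 1121/2470 = 0.45385
p₀ = P(outcome | unexposed) = 389/2448 = 0.15891
Exposure prevalence π = 2470/4918 = 0.50224; overall risk P(Y=1) = 0.30704.
Under exogeneity, PAF = [P(Y=1) − p₀]/P(Y=1).
PAF = (0.30704 − 0.15891) / 0.30704 ≈ 0.4825

PAF ≈ 0.482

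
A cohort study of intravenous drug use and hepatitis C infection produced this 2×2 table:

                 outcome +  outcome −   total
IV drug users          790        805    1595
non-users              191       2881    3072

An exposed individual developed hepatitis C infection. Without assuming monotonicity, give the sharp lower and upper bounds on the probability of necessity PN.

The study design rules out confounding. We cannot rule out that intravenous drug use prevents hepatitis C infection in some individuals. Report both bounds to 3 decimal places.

0.874 ≤ PN ≤ 1.000

p₁ = P(outcome | exposed) = 790/1595 = 0.4953
p₀ = P(outcome | unexposed) = 191/3072 = 0.062174
Under exogeneity alone the bounds on PN are max{0,(p₁−p₀)/p₁} ≤ PN ≤ min{1,(1−p₀)/p₁}.
  lower = (p₁ − p₀)/p₁ = 0.43312 / 0.4953 ≈ 0.8745
  upper = min{1, (1 − p₀)/p₁} = 0.93783 / 0.4953 ≈ 1.8935 → capped at 1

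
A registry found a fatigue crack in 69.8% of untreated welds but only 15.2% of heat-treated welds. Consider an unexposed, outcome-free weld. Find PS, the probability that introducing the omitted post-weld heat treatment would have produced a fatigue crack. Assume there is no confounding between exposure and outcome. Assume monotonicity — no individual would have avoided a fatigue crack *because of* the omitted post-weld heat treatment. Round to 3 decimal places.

PS ≈ 0.644

p₁ = 0.698, p₀ = 0.152.
Under exogeneity and monotonicity, PS = (p₁ − p₀) / (1 − p₀).
PS = (0.698 − 0.152) / (1 − 0.152) = 0.546 / 0.848 ≈ 0.6439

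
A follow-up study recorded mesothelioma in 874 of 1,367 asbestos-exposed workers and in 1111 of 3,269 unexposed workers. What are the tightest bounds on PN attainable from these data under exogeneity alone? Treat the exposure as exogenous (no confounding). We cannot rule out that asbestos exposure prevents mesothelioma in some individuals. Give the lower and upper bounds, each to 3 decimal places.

p₁ = P(outcome | exposed) = 874/1367 = 0.63936
p₀ = P(outcome | unexposed) = 1111/3269 = 0.33986
Under exogeneity alone the bounds on PN are max{0,(p₁−p₀)/p₁} ≤ PN ≤ min{1,(1−p₀)/p₁}.
  lower = (p₁ − p₀)/p₁ = 0.2995 / 0.63936 ≈ 0.4684
  upper = min{1, (1 − p₀)/p₁} = 0.66014 / 0.63936 ≈ 1.0325 → capped at 1

0.468 ≤ PN ≤ 1.000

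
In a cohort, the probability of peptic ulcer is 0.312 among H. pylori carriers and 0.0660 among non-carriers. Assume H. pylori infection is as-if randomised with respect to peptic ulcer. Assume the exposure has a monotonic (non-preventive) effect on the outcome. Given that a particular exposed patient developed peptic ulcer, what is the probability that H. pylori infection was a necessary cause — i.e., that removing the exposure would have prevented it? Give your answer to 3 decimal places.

Let p₁ = 0.312, p₀ = 0.066.
Under exogeneity and monotonicity, PN = (p₁ − p₀) / p₁.
PN = (0.312 − 0.066) / 0.312 = 0.246 / 0.312 ≈ 0.7885

PN ≈ 0.788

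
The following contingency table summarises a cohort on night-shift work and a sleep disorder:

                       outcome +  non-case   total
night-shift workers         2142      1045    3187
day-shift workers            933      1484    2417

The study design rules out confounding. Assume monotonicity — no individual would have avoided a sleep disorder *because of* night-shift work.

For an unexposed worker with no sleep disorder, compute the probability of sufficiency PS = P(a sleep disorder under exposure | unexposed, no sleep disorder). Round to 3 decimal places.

p₁ = P(outcome | exposed) = 2142/3187 = 0.67211
p₀ = P(outcome | unexposed) = 933/2417 = 0.38602
Under exogeneity and monotonicity, PS = (p₁ − p₀) / (1 − p₀).
PS = (0.67211 − 0.38602) / (1 − 0.38602) = 0.28609 / 0.61398 ≈ 0.4660

PS ≈ 0.466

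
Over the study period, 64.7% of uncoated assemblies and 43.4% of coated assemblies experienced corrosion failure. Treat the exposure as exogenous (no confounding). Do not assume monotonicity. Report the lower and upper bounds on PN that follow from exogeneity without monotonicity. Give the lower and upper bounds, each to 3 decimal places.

p₁ = 0.647, p₀ = 0.434.
Under exogeneity alone the bounds on PN are max{0,(p₁−p₀)/p₁} ≤ PN ≤ min{1,(1−p₀)/p₁}.
  lower = (p₁ − p₀)/p₁ = 0.213 / 0.647 ≈ 0.3292
  upper = min{1, (1 − p₀)/p₁} = 0.566 / 0.647 ≈ 0.8748

0.329 ≤ PN ≤ 0.875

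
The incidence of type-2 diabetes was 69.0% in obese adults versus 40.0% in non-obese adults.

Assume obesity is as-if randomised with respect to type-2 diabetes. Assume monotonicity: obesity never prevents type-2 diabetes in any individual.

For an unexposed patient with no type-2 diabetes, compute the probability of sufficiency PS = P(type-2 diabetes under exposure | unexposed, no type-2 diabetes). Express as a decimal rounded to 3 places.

PS ≈ 0.483

p₁ = 0.69, p₀ = 0.4.
Under exogeneity and monotonicity, PS = (p₁ − p₀) / (1 − p₀).
PS = (0.69 − 0.4) / (1 − 0.4) = 0.29 / 0.6 ≈ 0.4833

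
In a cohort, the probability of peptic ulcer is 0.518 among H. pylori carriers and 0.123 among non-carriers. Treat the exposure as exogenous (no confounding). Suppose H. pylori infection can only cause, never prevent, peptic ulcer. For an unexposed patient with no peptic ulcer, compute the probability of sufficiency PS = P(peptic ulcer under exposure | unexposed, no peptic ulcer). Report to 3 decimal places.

PS ≈ 0.450

Let p₁ = 0.518, p₀ = 0.123.
Under exogeneity and monotonicity, PS = (p₁ − p₀) / (1 − p₀).
PS = (0.518 − 0.123) / (1 − 0.123) = 0.395 / 0.877 ≈ 0.4504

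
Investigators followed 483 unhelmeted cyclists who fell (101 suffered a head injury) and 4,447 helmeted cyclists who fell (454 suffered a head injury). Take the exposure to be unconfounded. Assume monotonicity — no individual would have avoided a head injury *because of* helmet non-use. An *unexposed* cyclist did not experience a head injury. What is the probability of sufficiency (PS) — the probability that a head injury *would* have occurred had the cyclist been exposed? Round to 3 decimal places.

p₁ = P(outcome | exposed) = 101/483 = 0.20911
p₀ = P(outcome | unexposed) = 454/4447 = 0.10209
Under exogeneity and monotonicity, PS = (p₁ − p₀) / (1 − p₀).
PS = (0.20911 − 0.10209) / (1 − 0.10209) = 0.10702 / 0.89791 ≈ 0.1192

PS ≈ 0.119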